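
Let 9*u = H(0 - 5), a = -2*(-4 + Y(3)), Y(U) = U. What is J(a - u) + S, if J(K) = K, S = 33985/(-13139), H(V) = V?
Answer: -524/16893 ≈ -0.031019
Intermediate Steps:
a = 2 (a = -2*(-4 + 3) = -2*(-1) = 2)
u = -5/9 (u = (0 - 5)/9 = (1/9)*(-5) = -5/9 ≈ -0.55556)
S = -4855/1877 (S = 33985*(-1/13139) = -4855/1877 ≈ -2.5866)
J(a - u) + S = (2 - 1*(-5/9)) - 4855/1877 = (2 + 5/9) - 4855/1877 = 23/9 - 4855/1877 = -524/16893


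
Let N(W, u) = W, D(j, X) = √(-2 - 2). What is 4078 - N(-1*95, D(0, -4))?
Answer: 4173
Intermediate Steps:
D(j, X) = 2*I (D(j, X) = √(-4) = 2*I)
4078 - N(-1*95, D(0, -4)) = 4078 - (-1)*95 = 4078 - 1*(-95) = 4078 + 95 = 4173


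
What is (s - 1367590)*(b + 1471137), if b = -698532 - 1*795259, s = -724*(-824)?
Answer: 17466551156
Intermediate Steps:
s = 596576
b = -1493791 (b = -698532 - 795259 = -1493791)
(s - 1367590)*(b + 1471137) = (596576 - 1367590)*(-1493791 + 1471137) = -771014*(-22654) = 17466551156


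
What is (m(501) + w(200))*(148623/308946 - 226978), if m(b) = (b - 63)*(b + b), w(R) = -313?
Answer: -10251234197645365/102982 ≈ -9.9544e+10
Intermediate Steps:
m(b) = 2*b*(-63 + b) (m(b) = (-63 + b)*(2*b) = 2*b*(-63 + b))
(m(501) + w(200))*(148623/308946 - 226978) = (2*501*(-63 + 501) - 313)*(148623/308946 - 226978) = (2*501*438 - 313)*(148623*(1/308946) - 226978) = (438876 - 313)*(49541/102982 - 226978) = 438563*(-23374598855/102982) = -10251234197645365/102982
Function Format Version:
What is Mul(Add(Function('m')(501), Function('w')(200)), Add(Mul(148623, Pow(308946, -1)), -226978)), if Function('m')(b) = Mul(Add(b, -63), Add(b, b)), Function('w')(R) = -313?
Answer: Rational(-10251234197645365, 102982) ≈ -9.9544e+10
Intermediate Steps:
Function('m')(b) = Mul(2, b, Add(-63, b)) (Function('m')(b) = Mul(Add(-63, b), Mul(2, b)) = Mul(2, b, Add(-63, b)))
Mul(Add(Function('m')(501), Function('w')(200)), Add(Mul(148623, Pow(308946, -1)), -226978)) = Mul(Add(Mul(2, 501, Add(-63, 501)), -313), Add(Mul(148623, Pow(308946, -1)), -226978)) = Mul(Add(Mul(2, 501, 438), -313), Add(Mul(148623, Rational(1, 308946)), -226978)) = Mul(Add(438876, -313), Add(Rational(49541, 102982), -226978)) = Mul(438563, Rational(-23374598855, 102982)) = Rational(-10251234197645365, 102982)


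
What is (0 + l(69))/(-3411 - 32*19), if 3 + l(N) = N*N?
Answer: -4758/4019 ≈ -1.1839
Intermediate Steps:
l(N) = -3 + N² (l(N) = -3 + N*N = -3 + N²)
(0 + l(69))/(-3411 - 32*19) = (0 + (-3 + 69²))/(-3411 - 32*19) = (0 + (-3 + 4761))/(-3411 - 608) = (0 + 4758)/(-4019) = 4758*(-1/4019) = -4758/4019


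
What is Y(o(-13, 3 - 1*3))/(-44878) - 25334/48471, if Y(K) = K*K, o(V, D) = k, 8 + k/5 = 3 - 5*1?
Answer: -629058376/1087640769 ≈ -0.57837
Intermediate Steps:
k = -50 (k = -40 + 5*(3 - 5*1) = -40 + 5*(3 - 5) = -40 + 5*(-2) = -40 - 10 = -50)
o(V, D) = -50
Y(K) = K**2
Y(o(-13, 3 - 1*3))/(-44878) - 25334/48471 = (-50)**2/(-44878) - 25334/48471 = 2500*(-1/44878) - 25334*1/48471 = -1250/22439 - 25334/48471 = -629058376/1087640769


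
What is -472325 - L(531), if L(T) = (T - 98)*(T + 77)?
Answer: -735589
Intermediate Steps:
L(T) = (-98 + T)*(77 + T)
-472325 - L(531) = -472325 - (-7546 + 531² - 21*531) = -472325 - (-7546 + 281961 - 11151) = -472325 - 1*263264 = -472325 - 263264 = -735589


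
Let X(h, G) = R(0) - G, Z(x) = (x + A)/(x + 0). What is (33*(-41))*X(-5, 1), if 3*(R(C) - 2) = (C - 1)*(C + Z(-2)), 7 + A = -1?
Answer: 902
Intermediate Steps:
A = -8 (A = -7 - 1 = -8)
Z(x) = (-8 + x)/x (Z(x) = (x - 8)/(x + 0) = (-8 + x)/x)
R(C) = 2 + (-1 + C)*(5 + C)/3 (R(C) = 2 + ((C - 1)*(C + (-8 - 2)/(-2)))/3 = 2 + ((-1 + C)*(C - ½*(-10)))/3 = 2 + ((-1 + C)*(C + 5))/3 = 2 + ((-1 + C)*(5 + C))/3 = 2 + (-1 + C)*(5 + C)/3)
X(h, G) = ⅓ - G (X(h, G) = (⅓ + (⅓)*0² + (4/3)*0) - G = (⅓ + (⅓)*0 + 0) - G = (⅓ + 0 + 0) - G = ⅓ - G)
(33*(-41))*X(-5, 1) = (33*(-41))*(⅓ - 1*1) = -1353*(⅓ - 1) = -1353*(-⅔) = 902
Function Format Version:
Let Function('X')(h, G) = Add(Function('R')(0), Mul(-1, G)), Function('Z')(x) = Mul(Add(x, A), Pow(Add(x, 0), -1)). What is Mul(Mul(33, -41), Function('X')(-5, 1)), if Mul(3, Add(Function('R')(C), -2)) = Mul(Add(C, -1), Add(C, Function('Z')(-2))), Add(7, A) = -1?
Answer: 902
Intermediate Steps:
A = -8 (A = Add(-7, -1) = -8)
Function('Z')(x) = Mul(Pow(x, -1), Add(-8, x)) (Function('Z')(x) = Mul(Add(x, -8), Pow(Add(x, 0), -1)) = Mul(Add(-8, x), Pow(x, -1)) = Mul(Pow(x, -1), Add(-8, x)))
Function('R')(C) = Add(2, Mul(Rational(1, 3), Add(-1, C), Add(5, C))) (Function('R')(C) = Add(2, Mul(Rational(1, 3), Mul(Add(C, -1), Add(C, Mul(Pow(-2, -1), Add(-8, -2)))))) = Add(2, Mul(Rational(1, 3), Mul(Add(-1, C), Add(C, Mul(Rational(-1, 2), -10))))) = Add(2, Mul(Rational(1, 3), Mul(Add(-1, C), Add(C, 5)))) = Add(2, Mul(Rational(1, 3), Mul(Add(-1, C), Add(5, C)))) = Add(2, Mul(Rational(1, 3), Add(-1, C), Add(5, C))))
Function('X')(h, G) = Add(Rational(1, 3), Mul(-1, G)) (Function('X')(h, G) = Add(Add(Rational(1, 3), Mul(Rational(1, 3), Pow(0, 2)), Mul(Rational(4, 3), 0)), Mul(-1, G)) = Add(Add(Rational(1, 3), Mul(Rational(1, 3), 0), 0), Mul(-1, G)) = Add(Add(Rational(1, 3), 0, 0), Mul(-1, G)) = Add(Rational(1, 3), Mul(-1, G)))
Mul(Mul(33, -41), Function('X')(-5, 1)) = Mul(Mul(33, -41), Add(Rational(1, 3), Mul(-1, 1))) = Mul(-1353, Add(Rational(1, 3), -1)) = Mul(-1353, Rational(-2, 3)) = 902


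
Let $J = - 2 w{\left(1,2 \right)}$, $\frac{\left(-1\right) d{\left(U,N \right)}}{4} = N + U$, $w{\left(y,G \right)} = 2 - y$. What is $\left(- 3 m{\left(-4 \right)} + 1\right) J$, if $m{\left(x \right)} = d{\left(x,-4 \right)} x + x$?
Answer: $-794$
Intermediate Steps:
$d{\left(U,N \right)} = - 4 N - 4 U$ ($d{\left(U,N \right)} = - 4 \left(N + U\right) = - 4 N - 4 U$)
$m{\left(x \right)} = x + x \left(16 - 4 x\right)$ ($m{\left(x \right)} = \left(\left(-4\right) \left(-4\right) - 4 x\right) x + x = \left(16 - 4 x\right) x + x = x \left(16 - 4 x\right) + x = x + x \left(16 - 4 x\right)$)
$J = -2$ ($J = - 2 \left(2 - 1\right) = \left(-2\right) 1 = -2$)
$\left(- 3 m{\left(-4 \right)} + 1\right) J = \left(- 3 \left(- 4 \left(17 - -16\right)\right) + 1\right) \left(-2\right) = \left(- 3 \left(- 4 \left(17 + 16\right)\right) + 1\right) \left(-2\right) = \left(- 3 \left(\left(-4\right) 33\right) + 1\right) \left(-2\right) = \left(\left(-3\right) \left(-132\right) + 1\right) \left(-2\right) = \left(396 + 1\right) \left(-2\right) = 397 \left(-2\right) = -794$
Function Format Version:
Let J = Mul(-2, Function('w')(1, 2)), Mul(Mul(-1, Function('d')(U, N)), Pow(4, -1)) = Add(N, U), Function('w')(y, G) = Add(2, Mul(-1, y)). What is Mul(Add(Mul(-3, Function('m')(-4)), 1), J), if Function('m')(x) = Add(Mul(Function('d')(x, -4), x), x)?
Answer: -794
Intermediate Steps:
Function('d')(U, N) = Add(Mul(-4, N), Mul(-4, U)) (Function('d')(U, N) = Mul(-4, Add(N, U)) = Add(Mul(-4, N), Mul(-4, U)))
Function('m')(x) = Add(x, Mul(x, Add(16, Mul(-4, x)))) (Function('m')(x) = Add(Mul(Add(Mul(-4, -4), Mul(-4, x)), x), x) = Add(Mul(Add(16, Mul(-4, x)), x), x) = Add(Mul(x, Add(16, Mul(-4, x))), x) = Add(x, Mul(x, Add(16, Mul(-4, x)))))
J = -2 (J = Mul(-2, Add(2, Mul(-1, 1))) = Mul(-2, Add(2, -1)) = Mul(-2, 1) = -2)
Mul(Add(Mul(-3, Function('m')(-4)), 1), J) = Mul(Add(Mul(-3, Mul(-4, Add(17, Mul(-4, -4)))), 1), -2) = Mul(Add(Mul(-3, Mul(-4, Add(17, 16))), 1), -2) = Mul(Add(Mul(-3, Mul(-4, 33)), 1), -2) = Mul(Add(Mul(-3, -132), 1), -2) = Mul(Add(396, 1), -2) = Mul(397, -2) = -794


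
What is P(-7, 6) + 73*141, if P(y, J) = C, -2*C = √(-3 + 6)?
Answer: 10293 - √3/2 ≈ 10292.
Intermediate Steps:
C = -√3/2 (C = -√(-3 + 6)/2 = -√3/2 ≈ -0.86602)
P(y, J) = -√3/2
P(-7, 6) + 73*141 = -√3/2 + 73*141 = -√3/2 + 10293 = 10293 - √3/2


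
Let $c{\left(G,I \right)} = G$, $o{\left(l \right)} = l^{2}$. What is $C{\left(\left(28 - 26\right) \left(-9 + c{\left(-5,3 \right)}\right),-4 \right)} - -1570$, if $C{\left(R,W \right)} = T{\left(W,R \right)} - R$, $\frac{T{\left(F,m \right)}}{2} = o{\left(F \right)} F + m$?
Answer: $1414$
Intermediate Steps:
$T{\left(F,m \right)} = 2 m + 2 F^{3}$ ($T{\left(F,m \right)} = 2 \left(F^{2} F + m\right) = 2 \left(F^{3} + m\right) = 2 \left(m + F^{3}\right) = 2 m + 2 F^{3}$)
$C{\left(R,W \right)} = R + 2 W^{3}$ ($C{\left(R,W \right)} = \left(2 R + 2 W^{3}\right) - R = R + 2 W^{3}$)
$C{\left(\left(28 - 26\right) \left(-9 + c{\left(-5,3 \right)}\right),-4 \right)} - -1570 = \left(\left(28 - 26\right) \left(-9 - 5\right) + 2 \left(-4\right)^{3}\right) - -1570 = \left(2 \left(-14\right) + 2 \left(-64\right)\right) + 1570 = \left(-28 - 128\right) + 1570 = -156 + 1570 = 1414$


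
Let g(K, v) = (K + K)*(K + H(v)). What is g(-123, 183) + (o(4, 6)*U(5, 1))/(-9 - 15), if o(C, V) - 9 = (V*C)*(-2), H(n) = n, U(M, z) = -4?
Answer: -29533/2 ≈ -14767.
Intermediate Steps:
o(C, V) = 9 - 2*C*V (o(C, V) = 9 + (V*C)*(-2) = 9 + (C*V)*(-2) = 9 - 2*C*V)
g(K, v) = 2*K*(K + v) (g(K, v) = (K + K)*(K + v) = (2*K)*(K + v) = 2*K*(K + v))
g(-123, 183) + (o(4, 6)*U(5, 1))/(-9 - 15) = 2*(-123)*(-123 + 183) + ((9 - 2*4*6)*(-4))/(-9 - 15) = 2*(-123)*60 + ((9 - 48)*(-4))/(-24) = -14760 - 39*(-4)*(-1/24) = -14760 + 156*(-1/24) = -14760 - 13/2 = -29533/2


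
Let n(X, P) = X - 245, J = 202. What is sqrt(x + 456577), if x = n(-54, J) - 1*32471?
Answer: sqrt(423807) ≈ 651.00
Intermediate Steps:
n(X, P) = -245 + X
x = -32770 (x = (-245 - 54) - 1*32471 = -299 - 32471 = -32770)
sqrt(x + 456577) = sqrt(-32770 + 456577) = sqrt(423807)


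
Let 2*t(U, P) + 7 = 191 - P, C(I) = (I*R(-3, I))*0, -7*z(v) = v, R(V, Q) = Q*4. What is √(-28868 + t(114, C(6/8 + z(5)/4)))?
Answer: 2*I*√7194 ≈ 169.64*I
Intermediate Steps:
R(V, Q) = 4*Q
z(v) = -v/7
C(I) = 0 (C(I) = (I*(4*I))*0 = (4*I²)*0 = 0)
t(U, P) = 92 - P/2 (t(U, P) = -7/2 + (191 - P)/2 = -7/2 + (191/2 - P/2) = 92 - P/2)
√(-28868 + t(114, C(6/8 + z(5)/4))) = √(-28868 + (92 - ½*0)) = √(-28868 + (92 + 0)) = √(-28868 + 92) = √(-28776) = 2*I*√7194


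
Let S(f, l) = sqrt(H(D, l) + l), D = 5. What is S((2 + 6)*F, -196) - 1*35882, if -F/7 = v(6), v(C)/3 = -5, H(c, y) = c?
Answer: -35882 + I*sqrt(191) ≈ -35882.0 + 13.82*I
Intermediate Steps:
v(C) = -15 (v(C) = 3*(-5) = -15)
F = 105 (F = -7*(-15) = 105)
S(f, l) = sqrt(5 + l)
S((2 + 6)*F, -196) - 1*35882 = sqrt(5 - 196) - 1*35882 = sqrt(-191) - 35882 = I*sqrt(191) - 35882 = -35882 + I*sqrt(191)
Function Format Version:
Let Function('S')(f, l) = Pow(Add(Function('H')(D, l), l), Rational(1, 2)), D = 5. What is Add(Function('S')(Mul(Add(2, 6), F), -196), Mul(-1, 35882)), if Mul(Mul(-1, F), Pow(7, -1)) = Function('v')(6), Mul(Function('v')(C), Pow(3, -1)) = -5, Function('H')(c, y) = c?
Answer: Add(-35882, Mul(I, Pow(191, Rational(1, 2)))) ≈ Add(-35882., Mul(13.820, I))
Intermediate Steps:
Function('v')(C) = -15 (Function('v')(C) = Mul(3, -5) = -15)
F = 105 (F = Mul(-7, -15) = 105)
Function('S')(f, l) = Pow(Add(5, l), Rational(1, 2))
Add(Function('S')(Mul(Add(2, 6), F), -196), Mul(-1, 35882)) = Add(Pow(Add(5, -196), Rational(1, 2)), Mul(-1, 35882)) = Add(Pow(-191, Rational(1, 2)), -35882) = Add(Mul(I, Pow(191, Rational(1, 2))), -35882) = Add(-35882, Mul(I, Pow(191, Rational(1, 2))))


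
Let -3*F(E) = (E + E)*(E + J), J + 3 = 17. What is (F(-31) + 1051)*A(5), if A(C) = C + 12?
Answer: 35683/3 ≈ 11894.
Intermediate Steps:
J = 14 (J = -3 + 17 = 14)
A(C) = 12 + C
F(E) = -2*E*(14 + E)/3 (F(E) = -(E + E)*(E + 14)/3 = -2*E*(14 + E)/3)
(F(-31) + 1051)*A(5) = (-2/3*(-31)*(14 - 31) + 1051)*(12 + 5) = (-2/3*(-31)*(-17) + 1051)*17 = (-1054/3 + 1051)*17 = (2099/3)*17 = 35683/3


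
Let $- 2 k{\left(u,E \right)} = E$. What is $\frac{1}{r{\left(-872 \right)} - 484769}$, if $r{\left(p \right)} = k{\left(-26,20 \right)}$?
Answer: $- \frac{1}{484779} \approx -2.0628 \cdot 10^{-6}$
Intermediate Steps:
$k{\left(u,E \right)} = - \frac{E}{2}$
$r{\left(p \right)} = -10$ ($r{\left(p \right)} = \left(- \frac{1}{2}\right) 20 = -10$)
$\frac{1}{r{\left(-872 \right)} - 484769} = \frac{1}{-10 - 484769} = \frac{1}{-484779} = - \frac{1}{484779}$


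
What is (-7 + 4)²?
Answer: 9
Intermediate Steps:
(-7 + 4)² = (-3)² = 9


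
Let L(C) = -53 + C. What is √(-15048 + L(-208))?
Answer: 27*I*√21 ≈ 123.73*I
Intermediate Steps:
√(-15048 + L(-208)) = √(-15048 + (-53 - 208)) = √(-15048 - 261) = √(-15309) = 27*I*√21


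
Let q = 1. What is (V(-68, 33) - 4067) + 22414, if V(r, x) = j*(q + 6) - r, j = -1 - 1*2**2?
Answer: 18380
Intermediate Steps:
j = -5 (j = -1 - 1*4 = -1 - 4 = -5)
V(r, x) = -35 - r (V(r, x) = -5*(1 + 6) - r = -5*7 - r = -35 - r)
(V(-68, 33) - 4067) + 22414 = ((-35 - 1*(-68)) - 4067) + 22414 = ((-35 + 68) - 4067) + 22414 = (33 - 4067) + 22414 = -4034 + 22414 = 18380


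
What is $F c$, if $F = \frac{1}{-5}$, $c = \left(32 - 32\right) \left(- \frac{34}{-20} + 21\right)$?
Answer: $0$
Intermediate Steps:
$c = 0$ ($c = 0 \left(\left(-34\right) \left(- \frac{1}{20}\right) + 21\right) = 0 \left(\frac{17}{10} + 21\right) = 0 \cdot \frac{227}{10} = 0$)
$F = - \frac{1}{5} \approx -0.2$
$F c = \left(- \frac{1}{5}\right) 0 = 0$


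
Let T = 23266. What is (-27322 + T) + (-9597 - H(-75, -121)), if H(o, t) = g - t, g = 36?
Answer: -13810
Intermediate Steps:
H(o, t) = 36 - t
(-27322 + T) + (-9597 - H(-75, -121)) = (-27322 + 23266) + (-9597 - (36 - 1*(-121))) = -4056 + (-9597 - (36 + 121)) = -4056 + (-9597 - 1*157) = -4056 + (-9597 - 157) = -4056 - 9754 = -13810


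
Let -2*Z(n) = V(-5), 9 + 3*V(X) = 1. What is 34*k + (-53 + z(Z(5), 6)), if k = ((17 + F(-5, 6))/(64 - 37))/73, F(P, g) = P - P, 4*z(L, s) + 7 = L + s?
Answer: -414883/7884 ≈ -52.623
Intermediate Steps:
V(X) = -8/3 (V(X) = -3 + (⅓)*1 = -3 + ⅓ = -8/3)
Z(n) = 4/3 (Z(n) = -½*(-8/3) = 4/3)
z(L, s) = -7/4 + L/4 + s/4 (z(L, s) = -7/4 + (L + s)/4 = -7/4 + (L/4 + s/4) = -7/4 + L/4 + s/4)
F(P, g) = 0
k = 17/1971 (k = ((17 + 0)/(64 - 37))/73 = (17/27)*(1/73) = 17/1971 ≈ 0.0086251)
34*k + (-53 + z(Z(5), 6)) = 34*(17/1971) + (-53 + (-7/4 + (¼)*(4/3) + (¼)*6)) = 578/1971 + (-53 + (-7/4 + ⅓ + 3/2)) = 578/1971 + (-53 + 1/12) = 578/1971 - 635/12 = -414883/7884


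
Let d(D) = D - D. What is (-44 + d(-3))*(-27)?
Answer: 1188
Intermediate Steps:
d(D) = 0
(-44 + d(-3))*(-27) = (-44 + 0)*(-27) = -44*(-27) = 1188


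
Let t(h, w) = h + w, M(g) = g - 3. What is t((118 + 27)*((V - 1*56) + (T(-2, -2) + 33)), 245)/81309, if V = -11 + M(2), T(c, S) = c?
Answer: -5120/81309 ≈ -0.062970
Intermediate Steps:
M(g) = -3 + g
V = -12 (V = -11 + (-3 + 2) = -11 - 1 = -12)
t((118 + 27)*((V - 1*56) + (T(-2, -2) + 33)), 245)/81309 = ((118 + 27)*((-12 - 1*56) + (-2 + 33)) + 245)/81309 = (145*((-12 - 56) + 31) + 245)*(1/81309) = (145*(-68 + 31) + 245)*(1/81309) = (145*(-37) + 245)*(1/81309) = (-5365 + 245)*(1/81309) = -5120*1/81309 = -5120/81309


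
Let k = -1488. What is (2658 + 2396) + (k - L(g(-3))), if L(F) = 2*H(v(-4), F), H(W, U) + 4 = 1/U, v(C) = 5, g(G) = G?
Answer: 10724/3 ≈ 3574.7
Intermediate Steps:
H(W, U) = -4 + 1/U
L(F) = -8 + 2/F (L(F) = 2*(-4 + 1/F) = -8 + 2/F)
(2658 + 2396) + (k - L(g(-3))) = (2658 + 2396) + (-1488 - (-8 + 2/(-3))) = 5054 + (-1488 - (-8 + 2*(-⅓))) = 5054 + (-1488 - (-8 - ⅔)) = 5054 + (-1488 - 1*(-26/3)) = 5054 + (-1488 + 26/3) = 5054 - 4438/3 = 10724/3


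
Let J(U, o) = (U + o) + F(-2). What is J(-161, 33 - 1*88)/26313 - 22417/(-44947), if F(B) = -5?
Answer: 82846462/168955773 ≈ 0.49034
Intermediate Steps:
J(U, o) = -5 + U + o (J(U, o) = (U + o) - 5 = -5 + U + o)
J(-161, 33 - 1*88)/26313 - 22417/(-44947) = (-5 - 161 + (33 - 1*88))/26313 - 22417/(-44947) = (-5 - 161 + (33 - 88))*(1/26313) - 22417*(-1/44947) = (-5 - 161 - 55)*(1/26313) + 22417/44947 = -221*1/26313 + 22417/44947 = -221/26313 + 22417/44947 = 82846462/168955773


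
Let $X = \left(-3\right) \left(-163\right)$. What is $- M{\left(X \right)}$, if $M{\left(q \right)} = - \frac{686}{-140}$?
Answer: $- \frac{49}{10} \approx -4.9$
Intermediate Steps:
$X = 489$
$M{\left(q \right)} = \frac{49}{10}$ ($M{\left(q \right)} = \left(-686\right) \left(- \frac{1}{140}\right) = \frac{49}{10}$)
$- M{\left(X \right)} = \left(-1\right) \frac{49}{10} = - \frac{49}{10}$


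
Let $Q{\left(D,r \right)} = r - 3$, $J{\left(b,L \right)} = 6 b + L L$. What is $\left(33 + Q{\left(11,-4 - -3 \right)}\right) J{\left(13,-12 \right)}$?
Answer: $6438$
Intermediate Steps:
$J{\left(b,L \right)} = L^{2} + 6 b$ ($J{\left(b,L \right)} = 6 b + L^{2} = L^{2} + 6 b$)
$Q{\left(D,r \right)} = -3 + r$
$\left(33 + Q{\left(11,-4 - -3 \right)}\right) J{\left(13,-12 \right)} = \left(33 - 4\right) \left(\left(-12\right)^{2} + 6 \cdot 13\right) = \left(33 + \left(-3 + \left(-4 + 3\right)\right)\right) \left(144 + 78\right) = \left(33 - 4\right) 222 = 29 \cdot 222 = 6438$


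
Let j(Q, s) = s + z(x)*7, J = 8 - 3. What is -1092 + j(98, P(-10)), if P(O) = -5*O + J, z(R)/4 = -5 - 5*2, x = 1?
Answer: -1457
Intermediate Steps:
J = 5
z(R) = -60 (z(R) = 4*(-5 - 5*2) = 4*(-5 - 10) = 4*(-15) = -60)
P(O) = 5 - 5*O (P(O) = -5*O + 5 = 5 - 5*O)
j(Q, s) = -420 + s (j(Q, s) = s - 60*7 = s - 420 = -420 + s)
-1092 + j(98, P(-10)) = -1092 + (-420 + (5 - 5*(-10))) = -1092 + (-420 + (5 + 50)) = -1092 + (-420 + 55) = -1092 - 365 = -1457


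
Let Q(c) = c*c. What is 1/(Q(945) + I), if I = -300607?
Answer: 1/592418 ≈ 1.6880e-6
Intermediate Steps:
Q(c) = c**2
1/(Q(945) + I) = 1/(945**2 - 300607) = 1/(893025 - 300607) = 1/592418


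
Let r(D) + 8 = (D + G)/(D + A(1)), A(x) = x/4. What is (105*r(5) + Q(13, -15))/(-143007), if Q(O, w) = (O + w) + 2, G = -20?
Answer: 380/47669 ≈ 0.0079716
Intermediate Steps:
A(x) = x/4 (A(x) = x*(¼) = x/4)
Q(O, w) = 2 + O + w
r(D) = -8 + (-20 + D)/(¼ + D) (r(D) = -8 + (D - 20)/(D + (¼)*1) = -8 + (-20 + D)/(D + ¼) = -8 + (-20 + D)/(¼ + D))
(105*r(5) + Q(13, -15))/(-143007) = (105*(4*(-22 - 7*5)/(1 + 4*5)) + (2 + 13 - 15))/(-143007) = (105*(4*(-22 - 35)/(1 + 20)) + 0)*(-1/143007) = (105*(4*(-57)/21) + 0)*(-1/143007) = (105*(4*(1/21)*(-57)) + 0)*(-1/143007) = (105*(-76/7) + 0)*(-1/143007) = (-1140 + 0)*(-1/143007) = -1140*(-1/143007) = 380/47669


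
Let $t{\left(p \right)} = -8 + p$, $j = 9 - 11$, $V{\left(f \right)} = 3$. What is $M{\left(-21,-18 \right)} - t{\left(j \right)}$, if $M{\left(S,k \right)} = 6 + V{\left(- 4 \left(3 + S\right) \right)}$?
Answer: $19$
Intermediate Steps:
$j = -2$
$M{\left(S,k \right)} = 9$ ($M{\left(S,k \right)} = 6 + 3 = 9$)
$M{\left(-21,-18 \right)} - t{\left(j \right)} = 9 - \left(-8 - 2\right) = 9 - -10 = 9 + 10 = 19$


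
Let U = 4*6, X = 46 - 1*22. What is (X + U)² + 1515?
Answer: 3819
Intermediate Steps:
X = 24 (X = 46 - 22 = 24)
U = 24
(X + U)² + 1515 = (24 + 24)² + 1515 = 48² + 1515 = 2304 + 1515 = 3819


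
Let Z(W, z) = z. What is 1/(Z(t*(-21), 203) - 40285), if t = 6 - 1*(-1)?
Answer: -1/40082 ≈ -2.4949e-5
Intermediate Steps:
t = 7 (t = 6 + 1 = 7)
1/(Z(t*(-21), 203) - 40285) = 1/(203 - 40285) = 1/(-40082) = -1/40082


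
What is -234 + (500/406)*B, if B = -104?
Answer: -73502/203 ≈ -362.08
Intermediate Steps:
-234 + (500/406)*B = -234 + (500/406)*(-104) = -234 + (500*(1/406))*(-104) = -234 + (250/203)*(-104) = -234 - 26000/203 = -73502/203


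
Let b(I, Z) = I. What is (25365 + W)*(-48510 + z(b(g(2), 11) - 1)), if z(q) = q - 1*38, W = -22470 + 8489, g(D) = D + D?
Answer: -552636280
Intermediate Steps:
g(D) = 2*D
W = -13981
z(q) = -38 + q (z(q) = q - 38 = -38 + q)
(25365 + W)*(-48510 + z(b(g(2), 11) - 1)) = (25365 - 13981)*(-48510 + (-38 + (2*2 - 1))) = 11384*(-48510 + (-38 + (4 - 1))) = 11384*(-48510 + (-38 + 3)) = 11384*(-48510 - 35) = 11384*(-48545) = -552636280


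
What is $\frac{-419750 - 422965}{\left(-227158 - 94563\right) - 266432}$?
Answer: $\frac{280905}{196051} \approx 1.4328$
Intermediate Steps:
$\frac{-419750 - 422965}{\left(-227158 - 94563\right) - 266432} = - \frac{842715}{\left(-227158 - 94563\right) - 266432} = - \frac{842715}{-321721 - 266432} = - \frac{842715}{-588153} = \left(-842715\right) \left(- \frac{1}{588153}\right) = \frac{280905}{196051}$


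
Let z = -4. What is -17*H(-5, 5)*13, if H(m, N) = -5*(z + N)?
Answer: 1105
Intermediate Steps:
H(m, N) = 20 - 5*N (H(m, N) = -5*(-4 + N) = 20 - 5*N)
-17*H(-5, 5)*13 = -17*(20 - 5*5)*13 = -17*(20 - 25)*13 = -17*(-5)*13 = 85*13 = 1105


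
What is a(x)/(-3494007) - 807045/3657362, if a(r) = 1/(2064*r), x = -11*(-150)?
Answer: -4801590993299410681/21759823105810495200 ≈ -0.22066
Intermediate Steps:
x = 1650
a(r) = 1/(2064*r)
a(x)/(-3494007) - 807045/3657362 = ((1/2064)/1650)/(-3494007) - 807045/3657362 = ((1/2064)*(1/1650))*(-1/3494007) - 807045*1/3657362 = (1/3405600)*(-1/3494007) - 807045/3657362 = -1/11899190239200 - 807045/3657362 = -4801590993299410681/21759823105810495200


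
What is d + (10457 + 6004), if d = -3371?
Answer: 13090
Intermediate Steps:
d + (10457 + 6004) = -3371 + (10457 + 6004) = -3371 + 16461 = 13090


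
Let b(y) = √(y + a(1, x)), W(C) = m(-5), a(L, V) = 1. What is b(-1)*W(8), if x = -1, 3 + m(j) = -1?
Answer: 0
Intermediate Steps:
m(j) = -4 (m(j) = -3 - 1 = -4)
W(C) = -4
b(y) = √(1 + y) (b(y) = √(y + 1) = √(1 + y))
b(-1)*W(8) = √(1 - 1)*(-4) = √0*(-4) = 0*(-4) = 0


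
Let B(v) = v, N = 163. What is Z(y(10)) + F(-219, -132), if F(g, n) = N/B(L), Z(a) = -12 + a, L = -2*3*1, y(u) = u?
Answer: -175/6 ≈ -29.167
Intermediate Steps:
L = -6 (L = -6*1 = -6)
F(g, n) = -163/6 (F(g, n) = 163/(-6) = 163*(-⅙) = -163/6)
Z(y(10)) + F(-219, -132) = (-12 + 10) - 163/6 = -2 - 163/6 = -175/6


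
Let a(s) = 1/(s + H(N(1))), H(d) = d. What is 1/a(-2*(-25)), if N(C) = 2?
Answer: 52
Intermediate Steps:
a(s) = 1/(2 + s) (a(s) = 1/(s + 2) = 1/(2 + s))
1/a(-2*(-25)) = 1/(1/(2 - 2*(-25))) = 1/(1/(2 + 50)) = 1/(1/52) = 52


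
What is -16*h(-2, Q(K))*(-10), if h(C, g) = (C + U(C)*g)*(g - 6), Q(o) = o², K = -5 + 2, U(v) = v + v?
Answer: -18240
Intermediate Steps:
U(v) = 2*v
K = -3
h(C, g) = (-6 + g)*(C + 2*C*g) (h(C, g) = (C + (2*C)*g)*(g - 6) = (C + 2*C*g)*(-6 + g) = (-6 + g)*(C + 2*C*g))
-16*h(-2, Q(K))*(-10) = -(-32)*(-6 - 11*(-3)² + 2*((-3)²)²)*(-10) = -(-32)*(-6 - 11*9 + 2*9²)*(-10) = -(-32)*(-6 - 99 + 2*81)*(-10) = -(-32)*(-6 - 99 + 162)*(-10) = -(-32)*57*(-10) = -16*(-114)*(-10) = 1824*(-10) = -18240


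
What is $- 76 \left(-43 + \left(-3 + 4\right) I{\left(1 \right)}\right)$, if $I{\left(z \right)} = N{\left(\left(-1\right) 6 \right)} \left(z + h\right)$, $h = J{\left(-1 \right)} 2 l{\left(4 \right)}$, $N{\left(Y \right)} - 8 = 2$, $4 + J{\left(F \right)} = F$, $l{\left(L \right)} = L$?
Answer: $32908$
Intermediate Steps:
$J{\left(F \right)} = -4 + F$
$N{\left(Y \right)} = 10$ ($N{\left(Y \right)} = 8 + 2 = 10$)
$h = -40$ ($h = \left(-4 - 1\right) 2 \cdot 4 = \left(-5\right) 2 \cdot 4 = \left(-10\right) 4 = -40$)
$I{\left(z \right)} = -400 + 10 z$ ($I{\left(z \right)} = 10 \left(z - 40\right) = 10 \left(-40 + z\right) = -400 + 10 z$)
$- 76 \left(-43 + \left(-3 + 4\right) I{\left(1 \right)}\right) = - 76 \left(-43 + \left(-3 + 4\right) \left(-400 + 10 \cdot 1\right)\right) = - 76 \left(-43 + 1 \left(-400 + 10\right)\right) = - 76 \left(-43 + 1 \left(-390\right)\right) = - 76 \left(-43 - 390\right) = \left(-76\right) \left(-433\right) = 32908$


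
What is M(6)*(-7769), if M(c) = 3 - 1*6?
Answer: 23307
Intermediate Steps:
M(c) = -3 (M(c) = 3 - 6 = -3)
M(6)*(-7769) = -3*(-7769) = 23307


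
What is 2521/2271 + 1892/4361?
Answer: 15290813/9903831 ≈ 1.5439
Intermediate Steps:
2521/2271 + 1892/4361 = 15290813/9903831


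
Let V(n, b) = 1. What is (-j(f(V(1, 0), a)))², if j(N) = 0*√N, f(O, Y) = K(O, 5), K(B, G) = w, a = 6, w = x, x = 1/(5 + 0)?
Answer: 0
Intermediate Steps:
x = ⅕ (x = 1/5 = ⅕ ≈ 0.20000)
w = ⅕ ≈ 0.20000
K(B, G) = ⅕
f(O, Y) = ⅕
j(N) = 0
(-j(f(V(1, 0), a)))² = (-1*0)² = 0² = 0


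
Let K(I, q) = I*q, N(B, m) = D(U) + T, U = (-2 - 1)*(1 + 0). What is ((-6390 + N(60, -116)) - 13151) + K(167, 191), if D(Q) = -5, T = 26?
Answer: 12377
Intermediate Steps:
U = -3 (U = -3*1 = -3)
N(B, m) = 21 (N(B, m) = -5 + 26 = 21)
((-6390 + N(60, -116)) - 13151) + K(167, 191) = ((-6390 + 21) - 13151) + 167*191 = (-6369 - 13151) + 31897 = -19520 + 31897 = 12377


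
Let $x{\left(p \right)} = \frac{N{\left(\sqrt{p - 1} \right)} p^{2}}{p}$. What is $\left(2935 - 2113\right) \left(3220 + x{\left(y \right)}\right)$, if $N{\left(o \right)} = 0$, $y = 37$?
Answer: $2646840$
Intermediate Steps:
$x{\left(p \right)} = 0$ ($x{\left(p \right)} = \frac{0 p^{2}}{p} = \frac{0}{p} = 0$)
$\left(2935 - 2113\right) \left(3220 + x{\left(y \right)}\right) = \left(2935 - 2113\right) \left(3220 + 0\right) = 822 \cdot 3220 = 2646840$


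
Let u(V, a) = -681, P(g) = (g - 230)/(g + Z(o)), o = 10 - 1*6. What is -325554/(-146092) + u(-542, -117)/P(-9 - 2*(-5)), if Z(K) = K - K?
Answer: 87020259/16727534 ≈ 5.2022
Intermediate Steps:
o = 4 (o = 10 - 6 = 4)
Z(K) = 0
P(g) = (-230 + g)/g (P(g) = (g - 230)/(g + 0) = (-230 + g)/g)
-325554/(-146092) + u(-542, -117)/P(-9 - 2*(-5)) = -325554/(-146092) - 681*(-9 - 2*(-5))/(-230 + (-9 - 2*(-5))) = -325554*(-1/146092) - 681*(-9 + 10)/(-230 + (-9 + 10)) = 162777/73046 - 681/(-230 + 1) = 162777/73046 - 681/(1*(-229)) = 162777/73046 - 681/(-229) = 162777/73046 - 681*(-1/229) = 162777/73046 + 681/229 = 87020259/16727534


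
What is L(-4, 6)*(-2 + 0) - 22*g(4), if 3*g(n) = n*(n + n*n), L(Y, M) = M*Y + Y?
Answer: -1592/3 ≈ -530.67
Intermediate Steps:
L(Y, M) = Y + M*Y
g(n) = n*(n + n²)/3 (g(n) = (n*(n + n*n))/3 = (n*(n + n²))/3 = n*(n + n²)/3)
L(-4, 6)*(-2 + 0) - 22*g(4) = (-4*(1 + 6))*(-2 + 0) - 22*4²*(1 + 4)/3 = -4*7*(-2) - 22*16*5/3 = -28*(-2) - 22*80/3 = 56 - 1760/3 = -1592/3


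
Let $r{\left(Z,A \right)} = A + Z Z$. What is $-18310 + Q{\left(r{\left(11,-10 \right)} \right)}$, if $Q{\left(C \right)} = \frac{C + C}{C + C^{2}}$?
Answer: $- \frac{1025359}{56} \approx -18310.0$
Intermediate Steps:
$r{\left(Z,A \right)} = A + Z^{2}$
$Q{\left(C \right)} = \frac{2 C}{C + C^{2}}$
$-18310 + Q{\left(r{\left(11,-10 \right)} \right)} = -18310 + \frac{2}{1 - \left(10 - 11^{2}\right)} = -18310 + \frac{2}{1 + \left(-10 + 121\right)} = -18310 + \frac{2}{1 + 111} = -18310 + \frac{2}{112} = -18310 + 2 \cdot \frac{1}{112} = -18310 + \frac{1}{56} = - \frac{1025359}{56}$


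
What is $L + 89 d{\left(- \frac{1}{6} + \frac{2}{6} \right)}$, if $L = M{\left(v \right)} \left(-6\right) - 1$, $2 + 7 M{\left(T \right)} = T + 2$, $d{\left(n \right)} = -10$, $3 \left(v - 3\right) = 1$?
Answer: $- \frac{6257}{7} \approx -893.86$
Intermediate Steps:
$v = \frac{10}{3}$ ($v = 3 + \frac{1}{3} \cdot 1 = 3 + \frac{1}{3} = \frac{10}{3} \approx 3.3333$)
$M{\left(T \right)} = \frac{T}{7}$ ($M{\left(T \right)} = - \frac{2}{7} + \frac{T + 2}{7} = - \frac{2}{7} + \frac{2 + T}{7} = - \frac{2}{7} + \left(\frac{2}{7} + \frac{T}{7}\right) = \frac{T}{7}$)
$L = - \frac{27}{7}$ ($L = \frac{1}{7} \cdot \frac{10}{3} \left(-6\right) - 1 = \frac{10}{21} \left(-6\right) - 1 = - \frac{20}{7} - 1 = - \frac{27}{7} \approx -3.8571$)
$L + 89 d{\left(- \frac{1}{6} + \frac{2}{6} \right)} = - \frac{27}{7} + 89 \left(-10\right) = - \frac{27}{7} - 890 = - \frac{6257}{7}$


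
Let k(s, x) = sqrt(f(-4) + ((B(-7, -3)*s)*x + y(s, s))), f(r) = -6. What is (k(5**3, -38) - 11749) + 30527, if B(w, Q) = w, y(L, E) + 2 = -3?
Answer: 18778 + sqrt(33239) ≈ 18960.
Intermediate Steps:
y(L, E) = -5 (y(L, E) = -2 - 3 = -5)
k(s, x) = sqrt(-11 - 7*s*x) (k(s, x) = sqrt(-6 + ((-7*s)*x - 5)) = sqrt(-6 + (-7*s*x - 5)) = sqrt(-6 + (-5 - 7*s*x)) = sqrt(-11 - 7*s*x))
(k(5**3, -38) - 11749) + 30527 = (sqrt(-11 - 7*5**3*(-38)) - 11749) + 30527 = (sqrt(-11 - 7*125*(-38)) - 11749) + 30527 = (sqrt(-11 + 33250) - 11749) + 30527 = (sqrt(33239) - 11749) + 30527 = (-11749 + sqrt(33239)) + 30527 = 18778 + sqrt(33239)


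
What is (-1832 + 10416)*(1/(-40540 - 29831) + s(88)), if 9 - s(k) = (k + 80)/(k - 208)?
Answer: 31411319608/351855 ≈ 89274.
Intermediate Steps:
s(k) = 9 - (80 + k)/(-208 + k) (s(k) = 9 - (k + 80)/(k - 208) = 9 - (80 + k)/(-208 + k))
(-1832 + 10416)*(1/(-40540 - 29831) + s(88)) = (-1832 + 10416)*(1/(-40540 - 29831) + 8*(-244 + 88)/(-208 + 88)) = 8584*(1/(-70371) + 8*(-156)/(-120)) = 8584*(-1/70371 + 8*(-1/120)*(-156)) = 8584*(-1/70371 + 52/5) = 8584*(3659287/351855) = 31411319608/351855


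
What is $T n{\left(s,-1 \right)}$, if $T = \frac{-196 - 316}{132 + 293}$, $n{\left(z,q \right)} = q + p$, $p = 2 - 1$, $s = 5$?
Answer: $0$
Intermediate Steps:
$p = 1$ ($p = 2 - 1 = 1$)
$n{\left(z,q \right)} = 1 + q$ ($n{\left(z,q \right)} = q + 1 = 1 + q$)
$T = - \frac{512}{425} \approx -1.2047$
$T n{\left(s,-1 \right)} = - \frac{512 \left(1 - 1\right)}{425} = \left(- \frac{512}{425}\right) 0 = 0$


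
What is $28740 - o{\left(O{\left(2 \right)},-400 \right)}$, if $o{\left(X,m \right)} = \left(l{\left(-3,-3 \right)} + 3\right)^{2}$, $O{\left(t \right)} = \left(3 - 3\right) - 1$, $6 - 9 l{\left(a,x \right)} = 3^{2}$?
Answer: $\frac{258596}{9} \approx 28733.0$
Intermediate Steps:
$l{\left(a,x \right)} = - \frac{1}{3}$ ($l{\left(a,x \right)} = \frac{2}{3} - \frac{3^{2}}{9} = \frac{2}{3} - 1 = - \frac{1}{3}$)
$O{\left(t \right)} = -1$ ($O{\left(t \right)} = 0 - 1 = -1$)
$o{\left(X,m \right)} = \frac{64}{9}$ ($o{\left(X,m \right)} = \left(- \frac{1}{3} + 3\right)^{2} = \left(\frac{8}{3}\right)^{2} = \frac{64}{9}$)
$28740 - o{\left(O{\left(2 \right)},-400 \right)} = 28740 - \frac{64}{9} = \frac{258596}{9}$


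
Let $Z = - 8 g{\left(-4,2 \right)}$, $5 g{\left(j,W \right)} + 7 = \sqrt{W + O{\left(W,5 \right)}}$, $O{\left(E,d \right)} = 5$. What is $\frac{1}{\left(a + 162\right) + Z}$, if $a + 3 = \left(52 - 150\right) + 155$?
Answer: $\frac{355}{80628} + \frac{5 \sqrt{7}}{161256} \approx 0.004485$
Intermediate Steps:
$a = 54$ ($a = -3 + \left(\left(52 - 150\right) + 155\right) = -3 + \left(-98 + 155\right) = -3 + 57 = 54$)
$g{\left(j,W \right)} = - \frac{7}{5} + \frac{\sqrt{5 + W}}{5}$ ($g{\left(j,W \right)} = - \frac{7}{5} + \frac{\sqrt{W + 5}}{5} = - \frac{7}{5} + \frac{\sqrt{5 + W}}{5}$)
$Z = \frac{56}{5} - \frac{8 \sqrt{7}}{5}$ ($Z = - 8 \left(- \frac{7}{5} + \frac{\sqrt{5 + 2}}{5}\right) = - 8 \left(- \frac{7}{5} + \frac{\sqrt{7}}{5}\right) = \frac{56}{5} - \frac{8 \sqrt{7}}{5} \approx 6.9668$)
$\frac{1}{\left(a + 162\right) + Z} = \frac{1}{\left(54 + 162\right) + \left(\frac{56}{5} - \frac{8 \sqrt{7}}{5}\right)} = \frac{1}{216 + \left(\frac{56}{5} - \frac{8 \sqrt{7}}{5}\right)} = \frac{1}{\frac{1136}{5} - \frac{8 \sqrt{7}}{5}}$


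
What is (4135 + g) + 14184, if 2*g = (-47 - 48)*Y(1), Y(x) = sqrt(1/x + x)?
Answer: 18319 - 95*sqrt(2)/2 ≈ 18252.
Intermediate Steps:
Y(x) = sqrt(x + 1/x)
g = -95*sqrt(2)/2 (g = ((-47 - 48)*sqrt(1 + 1/1))/2 = (-95*sqrt(1 + 1))/2 = (-95*sqrt(2))/2 = -95*sqrt(2)/2 ≈ -67.175)
(4135 + g) + 14184 = (4135 - 95*sqrt(2)/2) + 14184 = 18319 - 95*sqrt(2)/2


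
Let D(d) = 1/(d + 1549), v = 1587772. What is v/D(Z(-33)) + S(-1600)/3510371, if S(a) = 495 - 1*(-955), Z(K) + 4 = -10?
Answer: 8555581582538870/3510371 ≈ 2.4372e+9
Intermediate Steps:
Z(K) = -14 (Z(K) = -4 - 10 = -14)
D(d) = 1/(1549 + d)
S(a) = 1450 (S(a) = 495 + 955 = 1450)
v/D(Z(-33)) + S(-1600)/3510371 = 1587772/(1/(1549 - 14)) + 1450/3510371 = 1587772/(1/1535) + 1450*(1/3510371) = 1587772/(1/1535) + 1450/3510371 = 1587772*1535 + 1450/3510371 = 2437230020 + 1450/3510371 = 8555581582538870/3510371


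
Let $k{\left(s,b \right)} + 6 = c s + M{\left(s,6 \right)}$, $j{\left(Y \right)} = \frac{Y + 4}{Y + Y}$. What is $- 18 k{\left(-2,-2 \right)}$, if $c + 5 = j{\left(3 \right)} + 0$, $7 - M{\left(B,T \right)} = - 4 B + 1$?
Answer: $6$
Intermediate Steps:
$M{\left(B,T \right)} = 6 + 4 B$ ($M{\left(B,T \right)} = 7 - \left(- 4 B + 1\right) = 7 - \left(1 - 4 B\right) = 7 + \left(-1 + 4 B\right) = 6 + 4 B$)
$j{\left(Y \right)} = \frac{4 + Y}{2 Y}$
$c = - \frac{23}{6}$ ($c = -5 + \left(\frac{4 + 3}{2 \cdot 3} + 0\right) = -5 + \left(\frac{1}{2} \cdot \frac{1}{3} \cdot 7 + 0\right) = -5 + \left(\frac{7}{6} + 0\right) = -5 + \frac{7}{6} = - \frac{23}{6} \approx -3.8333$)
$k{\left(s,b \right)} = \frac{s}{6}$ ($k{\left(s,b \right)} = -6 - \left(-6 - \frac{s}{6}\right) = -6 + \left(6 + \frac{s}{6}\right) = \frac{s}{6}$)
$- 18 k{\left(-2,-2 \right)} = - 18 \cdot \frac{1}{6} \left(-2\right) = \left(-18\right) \left(- \frac{1}{3}\right) = 6$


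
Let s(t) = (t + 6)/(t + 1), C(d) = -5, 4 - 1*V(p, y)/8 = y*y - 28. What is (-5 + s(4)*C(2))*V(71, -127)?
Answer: 1931640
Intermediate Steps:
V(p, y) = 256 - 8*y² (V(p, y) = 32 - 8*(y*y - 28) = 32 - 8*(y² - 28) = 32 - 8*(-28 + y²) = 32 + (224 - 8*y²) = 256 - 8*y²)
s(t) = (6 + t)/(1 + t)
(-5 + s(4)*C(2))*V(71, -127) = (-5 + ((6 + 4)/(1 + 4))*(-5))*(256 - 8*(-127)²) = (-5 + (10/5)*(-5))*(256 - 8*16129) = (-5 + ((⅕)*10)*(-5))*(256 - 129032) = (-5 + 2*(-5))*(-128776) = (-5 - 10)*(-128776) = -15*(-128776) = 1931640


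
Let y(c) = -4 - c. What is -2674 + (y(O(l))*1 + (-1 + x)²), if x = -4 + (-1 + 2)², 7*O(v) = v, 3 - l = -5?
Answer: -18642/7 ≈ -2663.1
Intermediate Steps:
l = 8 (l = 3 - 1*(-5) = 3 + 5 = 8)
O(v) = v/7
x = -3 (x = -4 + 1² = -4 + 1 = -3)
-2674 + (y(O(l))*1 + (-1 + x)²) = -2674 + ((-4 - 8/7)*1 + (-1 - 3)²) = -2674 + ((-4 - 1*8/7)*1 + (-4)²) = -2674 + ((-4 - 8/7)*1 + 16) = -2674 + (-36/7*1 + 16) = -2674 + (-36/7 + 16) = -2674 + 76/7 = -18642/7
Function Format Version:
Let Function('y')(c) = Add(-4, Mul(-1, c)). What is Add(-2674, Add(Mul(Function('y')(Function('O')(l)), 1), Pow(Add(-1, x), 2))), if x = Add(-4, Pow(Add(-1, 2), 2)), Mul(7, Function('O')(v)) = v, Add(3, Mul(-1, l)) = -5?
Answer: Rational(-18642, 7) ≈ -2663.1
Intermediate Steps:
l = 8 (l = Add(3, Mul(-1, -5)) = Add(3, 5) = 8)
Function('O')(v) = Mul(Rational(1, 7), v)
x = -3 (x = Add(-4, Pow(1, 2)) = Add(-4, 1) = -3)
Add(-2674, Add(Mul(Function('y')(Function('O')(l)), 1), Pow(Add(-1, x), 2))) = Add(-2674, Add(Mul(Add(-4, Mul(-1, Mul(Rational(1, 7), 8))), 1), Pow(Add(-1, -3), 2))) = Add(-2674, Add(Mul(Add(-4, Mul(-1, Rational(8, 7))), 1), Pow(-4, 2))) = Add(-2674, Add(Mul(Add(-4, Rational(-8, 7)), 1), 16)) = Add(-2674, Add(Mul(Rational(-36, 7), 1), 16)) = Add(-2674, Add(Rational(-36, 7), 16)) = Add(-2674, Rational(76, 7)) = Rational(-18642, 7)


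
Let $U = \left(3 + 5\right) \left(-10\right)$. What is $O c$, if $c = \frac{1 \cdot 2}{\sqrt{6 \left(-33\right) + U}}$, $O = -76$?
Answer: $\frac{76 i \sqrt{278}}{139} \approx 9.1163 i$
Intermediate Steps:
$U = -80$ ($U = 8 \left(-10\right) = -80$)
$c = - \frac{i \sqrt{278}}{139}$ ($c = \frac{1 \cdot 2}{\sqrt{6 \left(-33\right) - 80}} = \frac{2}{\sqrt{-198 - 80}} = \frac{2}{\sqrt{-278}} = \frac{2}{i \sqrt{278}} = 2 \left(- \frac{i \sqrt{278}}{278}\right) = - \frac{i \sqrt{278}}{139} \approx - 0.11995 i$)
$O c = - 76 \left(- \frac{i \sqrt{278}}{139}\right) = \frac{76 i \sqrt{278}}{139}$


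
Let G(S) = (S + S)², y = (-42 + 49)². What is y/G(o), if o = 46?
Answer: 49/8464 ≈ 0.0057892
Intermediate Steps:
y = 49 (y = 7² = 49)
G(S) = 4*S² (G(S) = (2*S)² = 4*S²)
y/G(o) = 49/((4*46²)) = 49/((4*2116)) = 49/8464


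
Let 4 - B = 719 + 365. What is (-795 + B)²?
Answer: 3515625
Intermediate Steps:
B = -1080 (B = 4 - (719 + 365) = 4 - 1*1084 = 4 - 1084 = -1080)
(-795 + B)² = (-795 - 1080)² = (-1875)² = 3515625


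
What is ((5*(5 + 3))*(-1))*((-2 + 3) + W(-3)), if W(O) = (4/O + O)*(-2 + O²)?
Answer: 3520/3 ≈ 1173.3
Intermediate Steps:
W(O) = (-2 + O²)*(O + 4/O) (W(O) = (O + 4/O)*(-2 + O²) = (-2 + O²)*(O + 4/O))
((5*(5 + 3))*(-1))*((-2 + 3) + W(-3)) = ((5*(5 + 3))*(-1))*((-2 + 3) + ((-3)³ - 8/(-3) + 2*(-3))) = ((5*8)*(-1))*(1 + (-27 - 8*(-⅓) - 6)) = (40*(-1))*(1 + (-27 + 8/3 - 6)) = -40*(1 - 91/3) = -40*(-88/3) = 3520/3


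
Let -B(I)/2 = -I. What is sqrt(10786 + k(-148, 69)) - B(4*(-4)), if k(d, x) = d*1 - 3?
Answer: 32 + sqrt(10635) ≈ 135.13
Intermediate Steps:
k(d, x) = -3 + d (k(d, x) = d - 3 = -3 + d)
B(I) = 2*I (B(I) = -(-2)*I = 2*I)
sqrt(10786 + k(-148, 69)) - B(4*(-4)) = sqrt(10786 + (-3 - 148)) - 2*4*(-4) = sqrt(10786 - 151) - 2*(-16) = sqrt(10635) - 1*(-32) = sqrt(10635) + 32 = 32 + sqrt(10635)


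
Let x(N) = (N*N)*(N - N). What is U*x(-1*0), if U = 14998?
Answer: 0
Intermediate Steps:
x(N) = 0 (x(N) = N**2*0 = 0)
U*x(-1*0) = 14998*0 = 0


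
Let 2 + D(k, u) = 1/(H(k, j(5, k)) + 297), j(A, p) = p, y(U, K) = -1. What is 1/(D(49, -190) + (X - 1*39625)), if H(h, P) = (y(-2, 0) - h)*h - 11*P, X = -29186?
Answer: -2692/185244597 ≈ -1.4532e-5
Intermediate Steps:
H(h, P) = -11*P + h*(-1 - h) (H(h, P) = (-1 - h)*h - 11*P = h*(-1 - h) - 11*P = -11*P + h*(-1 - h))
D(k, u) = -2 + 1/(297 - k² - 12*k) (D(k, u) = -2 + 1/((-k - k² - 11*k) + 297) = -2 + 1/((-k² - 12*k) + 297) = -2 + 1/(297 - k² - 12*k))
1/(D(49, -190) + (X - 1*39625)) = 1/((593 - 24*49 - 2*49²)/(-297 + 49² + 12*49) + (-29186 - 1*39625)) = 1/((593 - 1176 - 2*2401)/(-297 + 2401 + 588) + (-29186 - 39625)) = 1/((593 - 1176 - 4802)/2692 - 68811) = 1/((1/2692)*(-5385) - 68811) = 1/(-5385/2692 - 68811) = 1/(-185244597/2692) = -2692/185244597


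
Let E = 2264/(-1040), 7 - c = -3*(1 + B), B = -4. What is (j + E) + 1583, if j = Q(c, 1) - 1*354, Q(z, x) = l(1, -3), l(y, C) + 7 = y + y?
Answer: 158837/130 ≈ 1221.8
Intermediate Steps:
l(y, C) = -7 + 2*y (l(y, C) = -7 + (y + y) = -7 + 2*y)
c = -2 (c = 7 - (-3)*(1 - 4) = 7 - (-3)*(-3) = 7 - 1*9 = 7 - 9 = -2)
Q(z, x) = -5 (Q(z, x) = -7 + 2*1 = -7 + 2 = -5)
j = -359 (j = -5 - 1*354 = -5 - 354 = -359)
E = -283/130 (E = 2264*(-1/1040) = -283/130 ≈ -2.1769)
(j + E) + 1583 = (-359 - 283/130) + 1583 = -46953/130 + 1583 = 158837/130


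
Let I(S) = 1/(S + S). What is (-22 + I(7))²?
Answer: 94249/196 ≈ 480.86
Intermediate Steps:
I(S) = 1/(2*S)
(-22 + I(7))² = (-22 + (½)/7)² = (-22 + (½)*(⅐))² = (-22 + 1/14)² = (-307/14)² = 94249/196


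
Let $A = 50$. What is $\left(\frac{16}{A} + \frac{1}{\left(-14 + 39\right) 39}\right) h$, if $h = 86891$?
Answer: $\frac{27196883}{975} \approx 27894.0$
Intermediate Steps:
$\left(\frac{16}{A} + \frac{1}{\left(-14 + 39\right) 39}\right) h = \left(\frac{16}{50} + \frac{1}{\left(-14 + 39\right) 39}\right) 86891 = \left(16 \cdot \frac{1}{50} + \frac{1}{25} \cdot \frac{1}{39}\right) 86891 = \left(\frac{8}{25} + \frac{1}{25} \cdot \frac{1}{39}\right) 86891 = \left(\frac{8}{25} + \frac{1}{975}\right) 86891 = \frac{313}{975} \cdot 86891 = \frac{27196883}{975}$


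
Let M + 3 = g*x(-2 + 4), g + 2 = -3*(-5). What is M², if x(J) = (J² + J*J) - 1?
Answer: 7744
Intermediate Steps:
x(J) = -1 + 2*J² (x(J) = (J² + J²) - 1 = 2*J² - 1 = -1 + 2*J²)
g = 13 (g = -2 - 3*(-5) = -2 + 15 = 13)
M = 88 (M = -3 + 13*(-1 + 2*(-2 + 4)²) = -3 + 13*(-1 + 2*2²) = -3 + 13*(-1 + 2*4) = -3 + 13*(-1 + 8) = -3 + 13*7 = -3 + 91 = 88)
M² = 88² = 7744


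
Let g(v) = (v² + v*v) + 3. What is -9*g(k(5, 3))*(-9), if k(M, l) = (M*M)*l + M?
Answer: 1037043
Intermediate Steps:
k(M, l) = M + l*M² (k(M, l) = M²*l + M = l*M² + M = M + l*M²)
g(v) = 3 + 2*v² (g(v) = (v² + v²) + 3 = 2*v² + 3 = 3 + 2*v²)
-9*g(k(5, 3))*(-9) = -9*(3 + 2*(5*(1 + 5*3))²)*(-9) = -9*(3 + 2*(5*(1 + 15))²)*(-9) = -9*(3 + 2*(5*16)²)*(-9) = -9*(3 + 2*80²)*(-9) = -9*(3 + 2*6400)*(-9) = -9*(3 + 12800)*(-9) = -9*12803*(-9) = -115227*(-9) = 1037043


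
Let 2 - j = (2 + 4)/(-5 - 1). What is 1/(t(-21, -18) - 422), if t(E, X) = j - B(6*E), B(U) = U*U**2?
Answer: 1/1999957 ≈ 5.0001e-7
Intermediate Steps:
B(U) = U**3
j = 3 (j = 2 - (2 + 4)/(-5 - 1) = 2 - 6/(-6) = 2 - 6*(-1)/6 = 2 - 1*(-1) = 2 + 1 = 3)
t(E, X) = 3 - 216*E**3 (t(E, X) = 3 - (6*E)**3 = 3 - 216*E**3)
1/(t(-21, -18) - 422) = 1/((3 - 216*(-21)**3) - 422) = 1/((3 - 216*(-9261)) - 422) = 1/((3 + 2000376) - 422) = 1/(2000379 - 422) = 1/1999957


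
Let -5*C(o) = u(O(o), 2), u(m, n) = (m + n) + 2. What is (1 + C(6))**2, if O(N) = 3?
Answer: 4/25 ≈ 0.16000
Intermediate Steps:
u(m, n) = 2 + m + n
C(o) = -7/5 (C(o) = -(2 + 3 + 2)/5 = -1/5*7 = -7/5)
(1 + C(6))**2 = (1 - 7/5)**2 = (-2/5)**2 = 4/25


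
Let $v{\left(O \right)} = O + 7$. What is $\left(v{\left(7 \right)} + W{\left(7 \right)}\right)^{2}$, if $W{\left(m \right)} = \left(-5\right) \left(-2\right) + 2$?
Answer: $676$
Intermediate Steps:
$v{\left(O \right)} = 7 + O$
$W{\left(m \right)} = 12$ ($W{\left(m \right)} = 10 + 2 = 12$)
$\left(v{\left(7 \right)} + W{\left(7 \right)}\right)^{2} = \left(\left(7 + 7\right) + 12\right)^{2} = \left(14 + 12\right)^{2} = 26^{2} = 676$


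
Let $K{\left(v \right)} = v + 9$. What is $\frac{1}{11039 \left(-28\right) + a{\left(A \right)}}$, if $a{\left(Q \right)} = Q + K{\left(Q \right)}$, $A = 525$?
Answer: $- \frac{1}{308033} \approx -3.2464 \cdot 10^{-6}$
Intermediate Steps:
$K{\left(v \right)} = 9 + v$
$a{\left(Q \right)} = 9 + 2 Q$ ($a{\left(Q \right)} = Q + \left(9 + Q\right) = 9 + 2 Q$)
$\frac{1}{11039 \left(-28\right) + a{\left(A \right)}} = \frac{1}{11039 \left(-28\right) + \left(9 + 2 \cdot 525\right)} = \frac{1}{-309092 + \left(9 + 1050\right)} = \frac{1}{-309092 + 1059} = \frac{1}{-308033} = - \frac{1}{308033}$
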